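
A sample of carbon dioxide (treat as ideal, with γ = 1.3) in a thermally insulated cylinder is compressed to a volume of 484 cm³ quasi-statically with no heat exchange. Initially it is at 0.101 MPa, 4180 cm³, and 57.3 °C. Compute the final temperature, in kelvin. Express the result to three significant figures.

For a reversible adiabat TV^(γ−1) is constant, so T₂ = T₁ (V₁/V₂)^(γ−1).
T₁ = 57.3 °C = 330.4 K.
T₂ = 330.4 × (4180/484)^(0.3) = 631 K.

T₂ ≈ 631 K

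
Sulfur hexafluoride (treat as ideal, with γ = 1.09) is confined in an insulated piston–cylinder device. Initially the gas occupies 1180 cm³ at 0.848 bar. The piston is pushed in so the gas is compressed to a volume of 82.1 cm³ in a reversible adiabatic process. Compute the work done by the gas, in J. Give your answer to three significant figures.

W ≈ -301 J

P₂ = P₁(V₁/V₂)^γ = 0.848×(1180/82.1)^(1.09) = 15.49 bar.
For a reversible adiabat, W_by_gas = (P₁V₁ − P₂V₂)/(γ−1).
W_by = (84800×0.00118 − 1.549×10^6×8.21×10^-5) / (0.09) = -301.4 J.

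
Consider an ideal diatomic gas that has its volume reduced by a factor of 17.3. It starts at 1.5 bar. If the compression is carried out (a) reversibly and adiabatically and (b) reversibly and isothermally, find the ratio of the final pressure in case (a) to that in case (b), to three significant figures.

P_adiabatic / P_isothermal ≈ 3.13

For a diatomic ideal gas γ = 7/5.
Isothermal: P_b = P₁(V₁/V₂) = 1.5×17.3.
Adiabatic: P_a = P₁(V₁/V₂)^γ = 1.5×17.3^(7/5).
P_a/P_b = (V₁/V₂)^(γ−1) = 17.3^(2/5) = 3.128.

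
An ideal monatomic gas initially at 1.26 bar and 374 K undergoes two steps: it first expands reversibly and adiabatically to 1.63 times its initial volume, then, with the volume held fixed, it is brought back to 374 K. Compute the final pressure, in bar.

For a monatomic ideal gas γ = 5/3.
Adiabatic step (PV^γ = const): P₂ = 1.26×(1/1.63)^(5/3) = 0.5581 bar; T₂ = 374×(1/1.63)^(2/3) = 270 K.
Isochoric: P₃ = P₂(T₃/T₂) = 0.5581 × (374/270) = 0.773 bar.

P₃ ≈ 0.773 bar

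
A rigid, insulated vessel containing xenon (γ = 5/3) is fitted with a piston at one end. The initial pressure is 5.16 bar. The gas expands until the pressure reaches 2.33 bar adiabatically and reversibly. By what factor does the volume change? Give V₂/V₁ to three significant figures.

From PV^γ = const, V₂/V₁ = (P₁/P₂)^(1/γ).
V₂/V₁ = (5.16/2.33)^(3/5) = 1.611.

V₂/V₁ ≈ 1.61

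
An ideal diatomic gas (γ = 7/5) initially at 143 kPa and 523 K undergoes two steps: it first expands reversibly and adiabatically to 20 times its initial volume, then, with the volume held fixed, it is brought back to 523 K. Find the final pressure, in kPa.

P₃ ≈ 7.15 kPa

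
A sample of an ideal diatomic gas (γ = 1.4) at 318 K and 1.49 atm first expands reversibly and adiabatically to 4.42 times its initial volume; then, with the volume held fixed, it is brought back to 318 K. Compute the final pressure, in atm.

Adiabatic step (PV^γ = const): P₂ = 1.49×(1/4.42)^(1.4) = 0.186 atm; T₂ = 318×(1/4.42)^(0.4) = 175.5 K.
Isochoric: P₃ = P₂(T₃/T₂) = 0.186 × (318/175.5) = 0.3371 atm.

P₃ ≈ 0.337 atm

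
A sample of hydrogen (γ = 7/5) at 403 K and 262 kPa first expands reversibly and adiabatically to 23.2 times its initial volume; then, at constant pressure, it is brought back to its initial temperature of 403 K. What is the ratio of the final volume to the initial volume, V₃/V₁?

V₃/V₁ ≈ 81.6

Adiabatic step: V₂/V₁ = 23.2; T₂ = T₁·(1/23.2)^(2/5) = 114.6 K.
Isobaric step: V₃/V₂ = T₃/T₂ = 403/114.6.
V₃/V₁ = (V₂/V₁)(V₃/V₂) = 23.2 × (403/114.6) = 81.6.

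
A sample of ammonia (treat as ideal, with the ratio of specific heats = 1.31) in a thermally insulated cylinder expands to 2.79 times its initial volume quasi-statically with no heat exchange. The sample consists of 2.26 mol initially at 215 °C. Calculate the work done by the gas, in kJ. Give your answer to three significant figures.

W ≈ 8.06 kJ

For a reversible adiabat TV^(γ−1) is constant, so T₂ = T₁ (V₁/V₂)^(γ−1).
T₁ = 215 °C = 488.1 K.
T₂ = 488.1 × (1/2.79)^(0.31) = 355.2 K.
Q = 0, so ΔU = W_on_gas = nCᵥΔT with Cᵥ = R/(γ−1) = 26.82 J/(mol·K).
ΔU = 2.26 × 26.82 × (355.2 − 488.1) = -8061 J.
Work done by the gas = −ΔU = 8061 J.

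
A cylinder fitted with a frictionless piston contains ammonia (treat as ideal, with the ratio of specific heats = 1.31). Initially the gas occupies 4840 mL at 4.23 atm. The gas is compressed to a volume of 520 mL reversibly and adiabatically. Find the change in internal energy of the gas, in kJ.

ΔU ≈ 6.67 kJ

P₂ = P₁(V₁/V₂)^γ = 4.23×(4840/520)^(1.31) = 78.62 atm.
For a reversible adiabat, W_by_gas = (P₁V₁ − P₂V₂)/(γ−1).
W_by = (428600×0.00484 − 7.966×10^6×0.00052) / (0.31) = -6671 J.
Q = 0 ⇒ ΔU = −W_by = 6671 J.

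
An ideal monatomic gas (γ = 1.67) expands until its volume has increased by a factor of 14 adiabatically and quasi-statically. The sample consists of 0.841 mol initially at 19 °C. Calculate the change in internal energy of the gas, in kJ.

ΔU ≈ -2.53 kJ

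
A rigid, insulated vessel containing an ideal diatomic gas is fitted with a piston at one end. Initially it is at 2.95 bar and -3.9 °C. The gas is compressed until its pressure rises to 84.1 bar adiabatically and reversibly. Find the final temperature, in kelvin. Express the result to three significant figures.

Along an adiabat T P^((1−γ)/γ) is constant, so T₂ = T₁ (P₂/P₁)^((γ−1)/γ).
For a diatomic ideal gas γ = 7/5, so (γ−1)/γ = 2/7.
T₁ = -3.9 °C = 269.2 K.
T₂ = 269.2 × (84.1/2.95)^(2/7) = 701.2 K.

T₂ ≈ 701 K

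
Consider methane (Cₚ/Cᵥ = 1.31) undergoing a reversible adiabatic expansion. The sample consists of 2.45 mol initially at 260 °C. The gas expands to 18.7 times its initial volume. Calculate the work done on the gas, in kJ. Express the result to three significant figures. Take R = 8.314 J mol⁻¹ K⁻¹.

For a reversible adiabat TV^(γ−1) is constant, so T₂ = T₁ (V₁/V₂)^(γ−1).
T₁ = 260 °C = 533.1 K.
T₂ = 533.1 × (1/18.7)^(0.31) = 215.1 K.
Q = 0, so ΔU = W_on_gas = nCᵥΔT with Cᵥ = R/(γ−1) = 26.82 J/(mol·K).
ΔU = 2.45 × 26.82 × (215.1 − 533.1) = -20900 J.

W ≈ -20.9 kJ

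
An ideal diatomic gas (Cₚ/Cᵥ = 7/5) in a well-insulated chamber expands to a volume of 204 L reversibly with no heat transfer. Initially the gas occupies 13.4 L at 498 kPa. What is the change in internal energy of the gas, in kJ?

ΔU ≈ -11.1 kJ

P₂ = P₁(V₁/V₂)^γ = 498×(13.4/204)^(7/5) = 11.01 kPa.
For a reversible adiabat, W_by_gas = (P₁V₁ − P₂V₂)/(γ−1).
W_by = (498000×0.0134 − 11010×0.204) / (2/5) = 11070 J.
Q = 0 ⇒ ΔU = −W_by = -11070 J.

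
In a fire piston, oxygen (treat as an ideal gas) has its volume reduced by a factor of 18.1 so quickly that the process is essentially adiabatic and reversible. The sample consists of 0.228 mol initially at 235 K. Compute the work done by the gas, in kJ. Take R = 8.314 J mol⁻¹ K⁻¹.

Adiabatic: T₁V₁^(γ−1) = T₂V₂^(γ−1) ⇒ T₂ = T₁ (V₁/V₂)^(γ−1).
γ = 7/5 for a diatomic ideal gas, so γ−1 = 2/5.
T₂ = 235 × 18.1^(2/5) = 748.4 K.
Q = 0, so ΔU = W_on_gas = nCᵥΔT with Cᵥ = R/(γ−1) = 20.79 J/(mol·K).
ΔU = 0.228 × 20.79 × (748.4 − 235) = 2433 J.
Work done by the gas = −ΔU = -2433 J.

W ≈ -2.43 kJ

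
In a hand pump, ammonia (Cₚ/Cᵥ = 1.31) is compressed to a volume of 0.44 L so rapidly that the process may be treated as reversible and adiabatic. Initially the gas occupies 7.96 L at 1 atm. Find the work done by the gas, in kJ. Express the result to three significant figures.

P₂ = P₁(V₁/V₂)^γ = 1×(7.96/0.44)^(1.31) = 44.39 atm.
For a reversible adiabat, W_by_gas = (P₁V₁ − P₂V₂)/(γ−1).
W_by = (101300×0.00796 − 4.498×10^6×0.00044) / (0.31) = -3782 J.

W ≈ -3.78 kJ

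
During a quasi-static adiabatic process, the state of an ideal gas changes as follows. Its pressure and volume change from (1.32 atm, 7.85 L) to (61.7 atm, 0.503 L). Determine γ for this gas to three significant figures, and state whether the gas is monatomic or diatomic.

PV^γ = const ⇒ γ = ln(P₂/P₁) / ln(V₁/V₂).
γ = ln(61.7/1.32) / ln(7.85/0.503) = 1.399.
γ ≈ 1.40 is close to 7/5, so the gas is diatomic.

γ ≈ 1.40; diatomic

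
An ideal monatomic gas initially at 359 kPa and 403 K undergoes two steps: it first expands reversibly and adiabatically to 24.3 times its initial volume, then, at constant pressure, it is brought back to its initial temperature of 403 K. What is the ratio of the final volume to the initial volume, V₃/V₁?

For a monatomic ideal gas γ = 5/3.
Adiabatic step: V₂/V₁ = 24.3; T₂ = T₁·(1/24.3)^(2/3) = 48.04 K.
Isobaric step: V₃/V₂ = T₃/T₂ = 403/48.04.
V₃/V₁ = (V₂/V₁)(V₃/V₂) = 24.3 × (403/48.04) = 203.9.

V₃/V₁ ≈ 204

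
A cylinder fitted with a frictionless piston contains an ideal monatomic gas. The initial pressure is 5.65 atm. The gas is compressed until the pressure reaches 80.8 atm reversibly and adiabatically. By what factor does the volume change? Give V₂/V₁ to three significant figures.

V₂/V₁ ≈ 0.203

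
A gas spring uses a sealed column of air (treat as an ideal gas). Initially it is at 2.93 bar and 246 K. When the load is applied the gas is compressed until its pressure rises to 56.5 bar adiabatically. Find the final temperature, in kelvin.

Adiabatic: T₂/T₁ = (P₂/P₁)^((γ−1)/γ).
For a diatomic ideal gas γ = 7/5, so (γ−1)/γ = 2/7.
T₂ = 246 × (56.5/2.93)^(2/7) = 573 K.

T₂ ≈ 573 K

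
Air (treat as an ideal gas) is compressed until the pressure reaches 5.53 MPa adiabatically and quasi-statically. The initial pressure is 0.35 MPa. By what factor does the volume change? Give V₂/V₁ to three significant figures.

From PV^γ = const, V₂/V₁ = (P₁/P₂)^(1/γ).
For a diatomic ideal gas γ = 7/5.
V₂/V₁ = (0.35/5.53)^(5/7) = 0.1393.

V₂/V₁ ≈ 0.139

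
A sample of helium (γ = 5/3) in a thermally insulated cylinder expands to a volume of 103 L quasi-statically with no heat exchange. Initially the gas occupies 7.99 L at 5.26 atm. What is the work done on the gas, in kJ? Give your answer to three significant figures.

W ≈ -5.23 kJ

P₂ = P₁(V₁/V₂)^γ = 5.26×(7.99/103)^(5/3) = 0.07422 atm.
For a reversible adiabat, W_by_gas = (P₁V₁ − P₂V₂)/(γ−1).
W_by = (533000×0.00799 − 7520×0.103) / (2/3) = 5226 J.
W_on_gas = −W_by = -5226 J.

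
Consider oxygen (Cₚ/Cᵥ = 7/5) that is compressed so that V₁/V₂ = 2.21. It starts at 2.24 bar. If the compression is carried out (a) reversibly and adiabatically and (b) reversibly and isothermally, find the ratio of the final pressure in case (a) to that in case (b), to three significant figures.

P_adiabatic / P_isothermal ≈ 1.37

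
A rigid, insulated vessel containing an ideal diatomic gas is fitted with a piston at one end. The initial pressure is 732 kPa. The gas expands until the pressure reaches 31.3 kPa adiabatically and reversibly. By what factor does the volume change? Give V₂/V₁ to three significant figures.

V₂/V₁ ≈ 9.50

From PV^γ = const, V₂/V₁ = (P₁/P₂)^(1/γ).
For a diatomic ideal gas γ = 7/5.
V₂/V₁ = (732/31.3)^(5/7) = 9.502.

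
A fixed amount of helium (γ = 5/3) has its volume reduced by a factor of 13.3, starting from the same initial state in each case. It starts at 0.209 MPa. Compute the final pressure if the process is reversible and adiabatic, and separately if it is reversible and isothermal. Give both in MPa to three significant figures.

Isothermal: P₂ = P₁(V₁/V₂) = 0.209×13.3 = 2.78 MPa.
Adiabatic: P₂ = P₁(V₁/V₂)^γ = 0.209×13.3^(5/3) = 15.6 MPa.

adiabatic: 15.6 MPa; isothermal: 2.78 MPa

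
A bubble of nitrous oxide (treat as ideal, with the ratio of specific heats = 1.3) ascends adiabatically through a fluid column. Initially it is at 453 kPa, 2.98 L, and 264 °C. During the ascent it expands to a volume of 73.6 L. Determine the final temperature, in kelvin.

T₂ ≈ 205 K

For a reversible adiabat TV^(γ−1) is constant, so T₂ = T₁ (V₁/V₂)^(γ−1).
T₁ = 264 °C = 537.1 K.
T₂ = 537.1 × (2.98/73.6)^(0.3) = 205.3 K.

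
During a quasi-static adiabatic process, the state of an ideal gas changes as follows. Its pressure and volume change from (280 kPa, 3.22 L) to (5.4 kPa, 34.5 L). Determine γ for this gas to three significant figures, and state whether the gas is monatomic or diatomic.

PV^γ = const ⇒ γ = ln(P₂/P₁) / ln(V₁/V₂).
γ = ln(5.4/280) / ln(3.22/34.5) = 1.665.
γ ≈ 1.66 is close to 5/3, so the gas is monatomic.

γ ≈ 1.66; monatomic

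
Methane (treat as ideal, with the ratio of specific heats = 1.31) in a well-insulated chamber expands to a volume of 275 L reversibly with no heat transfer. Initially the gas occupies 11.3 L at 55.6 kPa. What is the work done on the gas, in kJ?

P₂ = P₁(V₁/V₂)^γ = 55.6×(11.3/275)^(1.31) = 0.8493 kPa.
For a reversible adiabat, W_by_gas = (P₁V₁ − P₂V₂)/(γ−1).
W_by = (55600×0.0113 − 849.3×0.275) / (0.31) = 1273 J.
W_on_gas = −W_by = -1273 J.

W ≈ -1.27 kJ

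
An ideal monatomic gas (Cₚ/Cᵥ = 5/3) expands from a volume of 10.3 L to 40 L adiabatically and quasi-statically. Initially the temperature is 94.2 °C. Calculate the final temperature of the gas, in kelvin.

T₂ ≈ 149 K

For a reversible adiabat TV^(γ−1) is constant, so T₂ = T₁ (V₁/V₂)^(γ−1).
T₁ = 94.2 °C = 367.3 K.
T₂ = 367.3 × (10.3/40)^(2/3) = 148.7 K.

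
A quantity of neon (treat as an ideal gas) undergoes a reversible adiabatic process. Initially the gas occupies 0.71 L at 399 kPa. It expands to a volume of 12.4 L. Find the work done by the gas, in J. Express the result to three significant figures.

γ = 5/3 for a monatomic ideal gas.
P₂ = P₁(V₁/V₂)^γ = 399×(0.71/12.4)^(5/3) = 3.394 kPa.
For a reversible adiabat, W_by_gas = (P₁V₁ − P₂V₂)/(γ−1).
W_by = (399000×0.00071 − 3394×0.0124) / (2/3) = 361.8 J.

W ≈ 362 J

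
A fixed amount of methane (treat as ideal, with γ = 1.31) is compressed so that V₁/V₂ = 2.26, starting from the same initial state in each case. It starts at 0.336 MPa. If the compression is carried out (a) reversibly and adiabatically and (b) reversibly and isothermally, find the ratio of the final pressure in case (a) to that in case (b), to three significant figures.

P_adiabatic / P_isothermal ≈ 1.29

Isothermal: P_b = P₁(V₁/V₂) = 0.336×2.26.
Adiabatic: P_a = P₁(V₁/V₂)^γ = 0.336×2.26^(1.31).
P_a/P_b = (V₁/V₂)^(γ−1) = 2.26^(0.31) = 1.288.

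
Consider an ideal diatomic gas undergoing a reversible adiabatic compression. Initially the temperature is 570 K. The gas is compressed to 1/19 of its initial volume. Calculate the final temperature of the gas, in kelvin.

T₂ ≈ 1850 K

Adiabatic: T₁V₁^(γ−1) = T₂V₂^(γ−1) ⇒ T₂ = T₁ (V₁/V₂)^(γ−1).
For a diatomic ideal gas γ = 7/5, so γ−1 = 2/5.
T₂ = 570 × 19^(2/5) = 1851 K.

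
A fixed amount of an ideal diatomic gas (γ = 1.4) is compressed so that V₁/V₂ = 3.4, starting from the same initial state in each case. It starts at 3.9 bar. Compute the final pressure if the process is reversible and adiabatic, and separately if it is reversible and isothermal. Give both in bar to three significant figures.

Isothermal: P₂ = P₁(V₁/V₂) = 3.9×3.4 = 13.26 bar.
Adiabatic: P₂ = P₁(V₁/V₂)^γ = 3.9×3.4^(1.4) = 21.63 bar.

adiabatic: 21.6 bar; isothermal: 13.3 bar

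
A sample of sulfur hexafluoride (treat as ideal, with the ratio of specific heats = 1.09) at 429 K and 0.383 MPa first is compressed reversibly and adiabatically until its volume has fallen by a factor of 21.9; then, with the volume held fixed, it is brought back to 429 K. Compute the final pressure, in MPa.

P₃ ≈ 8.39 MPa

Adiabatic step (PV^γ = const): P₂ = 0.383×21.9^(1.09) = 11.07 MPa; T₂ = 429×21.9^(0.09) = 566.4 K.
Isochoric: P₃ = P₂(T₃/T₂) = 11.07 × (429/566.4) = 8.388 MPa.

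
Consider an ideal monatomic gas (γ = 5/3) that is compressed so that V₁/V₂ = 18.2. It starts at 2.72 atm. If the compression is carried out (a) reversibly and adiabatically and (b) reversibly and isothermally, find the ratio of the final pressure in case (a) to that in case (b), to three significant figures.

P_adiabatic / P_isothermal ≈ 6.92

Isothermal: P_b = P₁(V₁/V₂) = 2.72×18.2.
Adiabatic: P_a = P₁(V₁/V₂)^γ = 2.72×18.2^(5/3).
P_a/P_b = (V₁/V₂)^(γ−1) = 18.2^(2/3) = 6.919.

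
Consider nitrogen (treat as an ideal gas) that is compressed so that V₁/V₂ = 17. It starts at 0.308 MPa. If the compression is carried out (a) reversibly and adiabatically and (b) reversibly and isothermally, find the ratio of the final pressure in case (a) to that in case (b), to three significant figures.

P_adiabatic / P_isothermal ≈ 3.11

For a diatomic ideal gas γ = 7/5.
Isothermal: P_b = P₁(V₁/V₂) = 0.308×17.
Adiabatic: P_a = P₁(V₁/V₂)^γ = 0.308×17^(7/5).
P_a/P_b = (V₁/V₂)^(γ−1) = 17^(2/5) = 3.106.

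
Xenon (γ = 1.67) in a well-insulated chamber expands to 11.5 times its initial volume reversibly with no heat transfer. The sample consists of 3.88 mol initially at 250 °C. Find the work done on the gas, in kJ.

W ≈ -20.3 kJ

For a reversible adiabat TV^(γ−1) is constant, so T₂ = T₁ (V₁/V₂)^(γ−1).
T₁ = 250 °C = 523.1 K.
T₂ = 523.1 × (1/11.5)^(0.67) = 101.8 K.
Q = 0, so ΔU = W_on_gas = nCᵥΔT with Cᵥ = R/(γ−1) = 12.41 J/(mol·K).
ΔU = 3.88 × 12.41 × (101.8 − 523.1) = -20280 J.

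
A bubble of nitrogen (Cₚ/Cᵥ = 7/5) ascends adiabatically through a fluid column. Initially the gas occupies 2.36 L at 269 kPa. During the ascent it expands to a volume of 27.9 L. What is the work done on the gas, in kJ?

W ≈ -0.996 kJ

P₂ = P₁(V₁/V₂)^γ = 269×(2.36/27.9)^(7/5) = 8.472 kPa.
For a reversible adiabat, W_by_gas = (P₁V₁ − P₂V₂)/(γ−1).
W_by = (269000×0.00236 − 8472×0.0279) / (2/5) = 996.2 J.
W_on_gas = −W_by = -996.2 J.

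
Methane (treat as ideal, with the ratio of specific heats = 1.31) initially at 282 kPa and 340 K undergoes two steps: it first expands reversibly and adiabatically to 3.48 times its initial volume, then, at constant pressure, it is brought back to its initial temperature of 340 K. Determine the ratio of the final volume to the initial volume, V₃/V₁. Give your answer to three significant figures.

V₃/V₁ ≈ 5.12

Adiabatic step: V₂/V₁ = 3.48; T₂ = T₁·(1/3.48)^(0.31) = 231 K.
Isobaric step: V₃/V₂ = T₃/T₂ = 340/231.
V₃/V₁ = (V₂/V₁)(V₃/V₂) = 3.48 × (340/231) = 5.122.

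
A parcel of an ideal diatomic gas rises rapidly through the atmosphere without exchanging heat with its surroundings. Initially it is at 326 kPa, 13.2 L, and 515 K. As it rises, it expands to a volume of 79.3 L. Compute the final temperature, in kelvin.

T₂ ≈ 251 K

For a reversible adiabat TV^(γ−1) is constant, so T₂ = T₁ (V₁/V₂)^(γ−1).
γ = 7/5 for a diatomic ideal gas.
T₂ = 515 × (13.2/79.3)^(2/5) = 251.4 K.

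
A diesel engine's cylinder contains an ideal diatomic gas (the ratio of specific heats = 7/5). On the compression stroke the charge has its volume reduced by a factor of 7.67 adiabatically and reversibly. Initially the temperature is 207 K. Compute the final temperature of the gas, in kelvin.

T₂ ≈ 468 K

For a reversible adiabat TV^(γ−1) is constant, so T₂ = T₁ (V₁/V₂)^(γ−1).
T₂ = 207 × 7.67^(2/5) = 467.6 K.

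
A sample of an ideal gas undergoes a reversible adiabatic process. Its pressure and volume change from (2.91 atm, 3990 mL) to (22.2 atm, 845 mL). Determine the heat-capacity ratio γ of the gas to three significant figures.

PV^γ = const ⇒ γ = ln(P₂/P₁) / ln(V₁/V₂).
γ = ln(22.2/2.91) / ln(3990/845) = 1.309.

γ ≈ 1.31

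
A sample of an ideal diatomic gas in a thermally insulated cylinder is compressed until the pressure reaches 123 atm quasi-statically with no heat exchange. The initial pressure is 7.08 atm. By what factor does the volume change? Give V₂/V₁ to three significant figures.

From PV^γ = const, V₂/V₁ = (P₁/P₂)^(1/γ).
For a diatomic ideal gas γ = 7/5.
V₂/V₁ = (7.08/123)^(5/7) = 0.1301.

V₂/V₁ ≈ 0.130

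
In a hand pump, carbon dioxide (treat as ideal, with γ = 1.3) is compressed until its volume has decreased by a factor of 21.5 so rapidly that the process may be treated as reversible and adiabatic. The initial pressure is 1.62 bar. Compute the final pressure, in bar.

P₂ ≈ 87.4 bar

Adiabatic: P₁V₁^γ = P₂V₂^γ ⇒ P₂ = P₁ (V₁/V₂)^γ.
P₂ = 1.62 × 21.5^(1.3) = 87.43 bar.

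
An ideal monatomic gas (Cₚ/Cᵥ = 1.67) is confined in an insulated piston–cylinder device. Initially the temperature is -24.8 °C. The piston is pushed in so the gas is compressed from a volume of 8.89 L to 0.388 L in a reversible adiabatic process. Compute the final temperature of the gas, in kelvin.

T₂ ≈ 2020 K

Adiabatic: T₁V₁^(γ−1) = T₂V₂^(γ−1) ⇒ T₂ = T₁ (V₁/V₂)^(γ−1).
T₁ = -24.8 °C = 248.3 K.
T₂ = 248.3 × (8.89/0.388)^(0.67) = 2024 K.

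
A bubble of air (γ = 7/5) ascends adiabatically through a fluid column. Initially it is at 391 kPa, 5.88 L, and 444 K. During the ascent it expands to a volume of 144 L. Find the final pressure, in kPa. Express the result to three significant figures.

P₂ ≈ 4.44 kPa

Since PV^γ is constant along a reversible adiabat, P₂ = P₁ (V₁/V₂)^γ.
P₂ = 391 × (5.88/144)^(7/5) = 4.442 kPa.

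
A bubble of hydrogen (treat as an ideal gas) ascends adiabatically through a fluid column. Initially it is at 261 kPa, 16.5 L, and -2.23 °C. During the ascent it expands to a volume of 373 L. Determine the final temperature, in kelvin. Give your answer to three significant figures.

T₂ ≈ 77.8 K

For a reversible adiabat TV^(γ−1) is constant, so T₂ = T₁ (V₁/V₂)^(γ−1).
γ = 7/5 for a diatomic ideal gas.
T₁ = -2.23 °C = 270.9 K.
T₂ = 270.9 × (16.5/373)^(2/5) = 77.83 K.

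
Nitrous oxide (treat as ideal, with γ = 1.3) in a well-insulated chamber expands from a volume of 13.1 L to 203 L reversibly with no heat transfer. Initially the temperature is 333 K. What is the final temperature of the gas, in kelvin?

T₂ ≈ 146 K

For a reversible adiabat TV^(γ−1) is constant, so T₂ = T₁ (V₁/V₂)^(γ−1).
T₂ = 333 × (13.1/203)^(0.3) = 146.3 K.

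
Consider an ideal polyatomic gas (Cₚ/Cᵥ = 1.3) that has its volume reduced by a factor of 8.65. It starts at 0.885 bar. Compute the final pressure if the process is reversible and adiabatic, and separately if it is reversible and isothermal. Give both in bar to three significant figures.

Isothermal: P₂ = P₁(V₁/V₂) = 0.885×8.65 = 7.655 bar.
Adiabatic: P₂ = P₁(V₁/V₂)^γ = 0.885×8.65^(1.3) = 14.62 bar.

adiabatic: 14.6 bar; isothermal: 7.66 bar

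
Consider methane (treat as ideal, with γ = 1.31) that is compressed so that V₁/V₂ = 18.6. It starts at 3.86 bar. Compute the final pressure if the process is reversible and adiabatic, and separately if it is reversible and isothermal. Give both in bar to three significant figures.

adiabatic: 178 bar; isothermal: 71.8 bar

Isothermal: P₂ = P₁(V₁/V₂) = 3.86×18.6 = 71.8 bar.
Adiabatic: P₂ = P₁(V₁/V₂)^γ = 3.86×18.6^(1.31) = 177.7 bar.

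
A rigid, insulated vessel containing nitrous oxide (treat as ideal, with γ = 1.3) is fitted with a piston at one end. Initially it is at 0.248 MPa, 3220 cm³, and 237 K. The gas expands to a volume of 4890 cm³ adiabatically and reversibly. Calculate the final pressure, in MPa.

P₂ ≈ 0.144 MPa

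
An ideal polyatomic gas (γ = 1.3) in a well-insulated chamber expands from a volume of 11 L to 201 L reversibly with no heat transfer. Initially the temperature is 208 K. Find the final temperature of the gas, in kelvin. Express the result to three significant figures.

Adiabatic: T₁V₁^(γ−1) = T₂V₂^(γ−1) ⇒ T₂ = T₁ (V₁/V₂)^(γ−1).
T₂ = 208 × (11/201)^(0.3) = 87 K.

T₂ ≈ 87.0 K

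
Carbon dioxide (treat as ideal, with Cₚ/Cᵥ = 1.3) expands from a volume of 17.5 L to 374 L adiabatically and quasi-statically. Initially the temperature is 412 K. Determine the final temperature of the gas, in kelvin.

For a reversible adiabat TV^(γ−1) is constant, so T₂ = T₁ (V₁/V₂)^(γ−1).
T₂ = 412 × (17.5/374)^(0.3) = 164.4 K.

T₂ ≈ 164 K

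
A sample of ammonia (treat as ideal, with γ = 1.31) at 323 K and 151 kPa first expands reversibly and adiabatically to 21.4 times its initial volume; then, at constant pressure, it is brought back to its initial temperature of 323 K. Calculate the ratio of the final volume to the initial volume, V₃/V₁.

V₃/V₁ ≈ 55.3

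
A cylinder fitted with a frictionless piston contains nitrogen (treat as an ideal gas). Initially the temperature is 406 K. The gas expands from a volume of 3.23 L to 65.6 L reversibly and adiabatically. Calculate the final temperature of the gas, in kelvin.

Adiabatic: T₁V₁^(γ−1) = T₂V₂^(γ−1) ⇒ T₂ = T₁ (V₁/V₂)^(γ−1).
For a diatomic ideal gas γ = 7/5, so γ−1 = 2/5.
T₂ = 406 × (3.23/65.6)^(2/5) = 121.7 K.

T₂ ≈ 122 K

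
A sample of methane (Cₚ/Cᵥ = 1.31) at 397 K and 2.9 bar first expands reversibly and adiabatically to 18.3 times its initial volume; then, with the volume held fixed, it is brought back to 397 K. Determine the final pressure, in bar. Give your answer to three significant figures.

Adiabatic step (PV^γ = const): P₂ = 2.9×(1/18.3)^(1.31) = 0.06436 bar; T₂ = 397×(1/18.3)^(0.31) = 161.2 K.
Isochoric: P₃ = P₂(T₃/T₂) = 0.06436 × (397/161.2) = 0.1585 bar.

P₃ ≈ 0.158 bar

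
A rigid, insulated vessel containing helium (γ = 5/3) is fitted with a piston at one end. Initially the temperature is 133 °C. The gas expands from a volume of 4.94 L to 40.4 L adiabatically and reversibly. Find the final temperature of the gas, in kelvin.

T₂ ≈ 100 K

For a reversible adiabat TV^(γ−1) is constant, so T₂ = T₁ (V₁/V₂)^(γ−1).
T₁ = 133 °C = 406.1 K.
T₂ = 406.1 × (4.94/40.4)^(2/3) = 100.1 K.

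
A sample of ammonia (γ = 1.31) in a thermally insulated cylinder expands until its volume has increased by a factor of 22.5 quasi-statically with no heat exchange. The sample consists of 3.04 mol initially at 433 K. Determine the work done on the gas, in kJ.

Adiabatic: T₁V₁^(γ−1) = T₂V₂^(γ−1) ⇒ T₂ = T₁ (V₁/V₂)^(γ−1).
T₂ = 433 × (1/22.5)^(0.31) = 164.9 K.
Q = 0, so ΔU = W_on_gas = nCᵥΔT with Cᵥ = R/(γ−1) = 26.82 J/(mol·K).
ΔU = 3.04 × 26.82 × (164.9 − 433) = -21860 J.

W ≈ -21.9 kJ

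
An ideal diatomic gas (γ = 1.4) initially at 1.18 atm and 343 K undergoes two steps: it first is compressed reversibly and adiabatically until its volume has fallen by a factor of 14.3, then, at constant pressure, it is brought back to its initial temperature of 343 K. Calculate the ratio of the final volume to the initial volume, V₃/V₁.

V₃/V₁ ≈ 0.0241

Adiabatic step: V₂/V₁ = 0.06993; T₂ = T₁·14.3^(0.4) = 994.1 K.
Isobaric step: V₃/V₂ = T₃/T₂ = 343/994.1.
V₃/V₁ = (V₂/V₁)(V₃/V₂) = 0.06993 × (343/994.1) = 0.02413.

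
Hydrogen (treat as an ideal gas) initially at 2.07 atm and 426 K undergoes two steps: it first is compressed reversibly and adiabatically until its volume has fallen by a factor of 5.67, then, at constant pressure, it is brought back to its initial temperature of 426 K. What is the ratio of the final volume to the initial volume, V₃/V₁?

V₃/V₁ ≈ 0.0881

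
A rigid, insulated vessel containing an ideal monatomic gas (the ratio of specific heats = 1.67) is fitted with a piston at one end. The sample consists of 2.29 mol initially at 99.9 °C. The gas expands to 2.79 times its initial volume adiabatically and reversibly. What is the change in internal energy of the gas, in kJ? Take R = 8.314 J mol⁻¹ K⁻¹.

ΔU ≈ -5.27 kJ

For a reversible adiabat TV^(γ−1) is constant, so T₂ = T₁ (V₁/V₂)^(γ−1).
T₁ = 99.9 °C = 373 K.
T₂ = 373 × (1/2.79)^(0.67) = 187.6 K.
Q = 0, so ΔU = W_on_gas = nCᵥΔT with Cᵥ = R/(γ−1) = 12.41 J/(mol·K).
ΔU = 2.29 × 12.41 × (187.6 − 373) = -5270 J.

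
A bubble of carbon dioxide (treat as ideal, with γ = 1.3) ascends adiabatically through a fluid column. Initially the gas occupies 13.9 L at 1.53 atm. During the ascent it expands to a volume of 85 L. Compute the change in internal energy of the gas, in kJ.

ΔU ≈ -3.01 kJ

P₂ = P₁(V₁/V₂)^γ = 1.53×(13.9/85)^(1.3) = 0.1453 atm.
For a reversible adiabat, W_by_gas = (P₁V₁ − P₂V₂)/(γ−1).
W_by = (155000×0.0139 − 14730×0.085) / (0.3) = 3011 J.
Q = 0 ⇒ ΔU = −W_by = -3011 J.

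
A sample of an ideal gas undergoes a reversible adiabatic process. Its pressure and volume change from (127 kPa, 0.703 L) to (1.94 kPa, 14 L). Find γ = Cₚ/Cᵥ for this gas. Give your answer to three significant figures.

PV^γ = const ⇒ γ = ln(P₂/P₁) / ln(V₁/V₂).
γ = ln(1.94/127) / ln(0.703/14) = 1.398.

γ ≈ 1.40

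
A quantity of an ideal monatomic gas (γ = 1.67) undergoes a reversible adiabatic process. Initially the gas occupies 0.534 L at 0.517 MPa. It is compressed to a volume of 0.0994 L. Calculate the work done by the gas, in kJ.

P₂ = P₁(V₁/V₂)^γ = 0.517×(0.534/0.0994)^(1.67) = 8.567 MPa.
For a reversible adiabat, W_by_gas = (P₁V₁ − P₂V₂)/(γ−1).
W_by = (517000×0.000534 − 8.567×10^6×9.94×10^-5) / (0.67) = -859 J.

W ≈ -0.859 kJ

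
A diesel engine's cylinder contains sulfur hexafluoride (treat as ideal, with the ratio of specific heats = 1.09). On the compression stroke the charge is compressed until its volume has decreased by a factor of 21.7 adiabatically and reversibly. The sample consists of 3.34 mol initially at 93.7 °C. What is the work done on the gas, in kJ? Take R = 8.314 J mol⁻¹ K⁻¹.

W ≈ 36.1 kJ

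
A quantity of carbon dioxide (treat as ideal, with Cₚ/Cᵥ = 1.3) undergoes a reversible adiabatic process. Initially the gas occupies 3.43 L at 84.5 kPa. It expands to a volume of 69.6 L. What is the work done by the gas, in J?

P₂ = P₁(V₁/V₂)^γ = 84.5×(3.43/69.6)^(1.3) = 1.688 kPa.
For a reversible adiabat, W_by_gas = (P₁V₁ − P₂V₂)/(γ−1).
W_by = (84500×0.00343 − 1688×0.0696) / (0.3) = 574.5 J.

W ≈ 575 J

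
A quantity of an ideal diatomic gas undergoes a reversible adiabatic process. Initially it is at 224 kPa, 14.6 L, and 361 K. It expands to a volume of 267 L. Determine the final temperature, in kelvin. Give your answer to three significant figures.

T₂ ≈ 113 K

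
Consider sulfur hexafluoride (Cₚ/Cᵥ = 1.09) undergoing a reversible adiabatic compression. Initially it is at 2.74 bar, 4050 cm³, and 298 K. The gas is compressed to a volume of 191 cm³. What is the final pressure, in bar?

Adiabatic: P₁V₁^γ = P₂V₂^γ ⇒ P₂ = P₁ (V₁/V₂)^γ.
P₂ = 2.74 × (4050/191)^(1.09) = 76.48 bar.

P₂ ≈ 76.5 bar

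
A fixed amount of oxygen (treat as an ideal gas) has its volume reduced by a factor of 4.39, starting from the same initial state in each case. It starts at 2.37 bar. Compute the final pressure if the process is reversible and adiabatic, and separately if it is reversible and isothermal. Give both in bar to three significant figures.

adiabatic: 18.8 bar; isothermal: 10.4 bar

For a diatomic ideal gas γ = 7/5.
Isothermal: P₂ = P₁(V₁/V₂) = 2.37×4.39 = 10.4 bar.
Adiabatic: P₂ = P₁(V₁/V₂)^γ = 2.37×4.39^(7/5) = 18.8 bar.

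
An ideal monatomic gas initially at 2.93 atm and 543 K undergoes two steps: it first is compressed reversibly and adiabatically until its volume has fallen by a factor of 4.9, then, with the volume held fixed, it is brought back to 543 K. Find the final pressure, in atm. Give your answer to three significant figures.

P₃ ≈ 14.4 atm

For a monatomic ideal gas γ = 5/3.
Adiabatic step (PV^γ = const): P₂ = 2.93×4.9^(5/3) = 41.42 atm; T₂ = 543×4.9^(2/3) = 1567 K.
Isochoric: P₃ = P₂(T₃/T₂) = 41.42 × (543/1567) = 14.36 atm.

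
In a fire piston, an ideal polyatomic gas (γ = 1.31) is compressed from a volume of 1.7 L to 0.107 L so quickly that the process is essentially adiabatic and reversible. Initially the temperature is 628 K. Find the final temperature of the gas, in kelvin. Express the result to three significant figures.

For a reversible adiabat TV^(γ−1) is constant, so T₂ = T₁ (V₁/V₂)^(γ−1).
T₂ = 628 × (1.7/0.107)^(0.31) = 1480 K.

T₂ ≈ 1480 K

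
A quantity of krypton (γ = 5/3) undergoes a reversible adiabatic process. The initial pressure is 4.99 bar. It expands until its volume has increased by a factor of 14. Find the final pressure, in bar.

P₂ ≈ 0.0614 bar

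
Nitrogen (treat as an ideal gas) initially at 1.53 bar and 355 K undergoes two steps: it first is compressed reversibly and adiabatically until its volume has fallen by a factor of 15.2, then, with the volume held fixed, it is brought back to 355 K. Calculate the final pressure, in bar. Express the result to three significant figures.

For a diatomic ideal gas γ = 7/5.
Adiabatic step (PV^γ = const): P₂ = 1.53×15.2^(7/5) = 69.07 bar; T₂ = 355×15.2^(2/5) = 1054 K.
Isochoric: P₃ = P₂(T₃/T₂) = 69.07 × (355/1054) = 23.26 bar.

P₃ ≈ 23.3 bar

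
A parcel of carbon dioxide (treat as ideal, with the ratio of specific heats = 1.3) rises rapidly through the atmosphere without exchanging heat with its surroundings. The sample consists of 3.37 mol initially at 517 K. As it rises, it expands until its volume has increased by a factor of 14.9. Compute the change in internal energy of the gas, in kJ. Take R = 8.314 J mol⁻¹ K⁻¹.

Adiabatic: T₁V₁^(γ−1) = T₂V₂^(γ−1) ⇒ T₂ = T₁ (V₁/V₂)^(γ−1).
T₂ = 517 × (1/14.9)^(0.3) = 229.9 K.
Q = 0, so ΔU = W_on_gas = nCᵥΔT with Cᵥ = R/(γ−1) = 27.71 J/(mol·K).
ΔU = 3.37 × 27.71 × (229.9 − 517) = -26810 J.

ΔU ≈ -26.8 kJ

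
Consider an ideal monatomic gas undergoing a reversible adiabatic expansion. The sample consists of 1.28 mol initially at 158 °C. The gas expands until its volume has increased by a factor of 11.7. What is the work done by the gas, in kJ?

W ≈ 5.55 kJ

For a reversible adiabat TV^(γ−1) is constant, so T₂ = T₁ (V₁/V₂)^(γ−1).
γ = 5/3 for a monatomic ideal gas, so γ−1 = 2/3.
T₁ = 158 °C = 431.1 K.
T₂ = 431.1 × (1/11.7)^(2/3) = 83.66 K.
Q = 0, so ΔU = W_on_gas = nCᵥΔT with Cᵥ = R/(γ−1) = 12.47 J/(mol·K).
ΔU = 1.28 × 12.47 × (83.66 − 431.1) = -5547 J.
Work done by the gas = −ΔU = 5547 J.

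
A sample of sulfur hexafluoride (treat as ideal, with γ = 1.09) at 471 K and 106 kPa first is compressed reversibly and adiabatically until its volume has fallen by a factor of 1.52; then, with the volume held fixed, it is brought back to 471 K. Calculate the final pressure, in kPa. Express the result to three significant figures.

P₃ ≈ 161 kPa

Adiabatic step (PV^γ = const): P₂ = 106×1.52^(1.09) = 167.3 kPa; T₂ = 471×1.52^(0.09) = 489.1 K.
Isochoric: P₃ = P₂(T₃/T₂) = 167.3 × (471/489.1) = 161.1 kPa.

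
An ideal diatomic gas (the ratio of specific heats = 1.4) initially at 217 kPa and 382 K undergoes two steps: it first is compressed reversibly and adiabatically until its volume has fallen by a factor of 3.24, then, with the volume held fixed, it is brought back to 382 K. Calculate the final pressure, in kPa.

P₃ ≈ 703 kPa

Adiabatic step (PV^γ = const): P₂ = 217×3.24^(1.4) = 1125 kPa; T₂ = 382×3.24^(0.4) = 611.3 K.
Isochoric: P₃ = P₂(T₃/T₂) = 1125 × (382/611.3) = 703.1 kPa.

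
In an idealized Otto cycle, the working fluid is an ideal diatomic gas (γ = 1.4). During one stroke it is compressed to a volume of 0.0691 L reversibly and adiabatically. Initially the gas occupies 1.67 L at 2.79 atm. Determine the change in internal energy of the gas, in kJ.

P₂ = P₁(V₁/V₂)^γ = 2.79×(1.67/0.0691)^(1.4) = 241.1 atm.
For a reversible adiabat, W_by_gas = (P₁V₁ − P₂V₂)/(γ−1).
W_by = (282700×0.00167 − 2.443×10^7×6.91×10^-5) / (0.4) = -3039 J.
Q = 0 ⇒ ΔU = −W_by = 3039 J.

ΔU ≈ 3.04 kJ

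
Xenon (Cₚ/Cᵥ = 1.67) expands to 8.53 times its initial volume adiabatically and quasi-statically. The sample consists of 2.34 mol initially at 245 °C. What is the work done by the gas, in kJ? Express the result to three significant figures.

W ≈ 11.5 kJ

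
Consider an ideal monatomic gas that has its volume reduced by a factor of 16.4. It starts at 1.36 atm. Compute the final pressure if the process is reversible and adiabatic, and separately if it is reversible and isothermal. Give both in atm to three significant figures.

adiabatic: 144 atm; isothermal: 22.3 atm

For a monatomic ideal gas γ = 5/3.
Isothermal: P₂ = P₁(V₁/V₂) = 1.36×16.4 = 22.3 atm.
Adiabatic: P₂ = P₁(V₁/V₂)^γ = 1.36×16.4^(5/3) = 144 atm.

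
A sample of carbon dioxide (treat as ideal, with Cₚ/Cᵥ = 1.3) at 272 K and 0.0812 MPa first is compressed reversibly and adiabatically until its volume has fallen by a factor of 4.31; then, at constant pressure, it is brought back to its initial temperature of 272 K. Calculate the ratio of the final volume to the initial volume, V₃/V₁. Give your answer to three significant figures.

Adiabatic step: V₂/V₁ = 0.232; T₂ = T₁·4.31^(0.3) = 421.6 K.
Isobaric step: V₃/V₂ = T₃/T₂ = 272/421.6.
V₃/V₁ = (V₂/V₁)(V₃/V₂) = 0.232 × (272/421.6) = 0.1497.

V₃/V₁ ≈ 0.150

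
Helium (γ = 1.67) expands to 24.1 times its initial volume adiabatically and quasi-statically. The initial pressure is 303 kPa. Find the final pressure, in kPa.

Adiabatic: P₁V₁^γ = P₂V₂^γ ⇒ P₂ = P₁ (V₁/V₂)^γ.
P₂ = 303 × (1/24.1)^(1.67) = 1.491 kPa.

P₂ ≈ 1.49 kPa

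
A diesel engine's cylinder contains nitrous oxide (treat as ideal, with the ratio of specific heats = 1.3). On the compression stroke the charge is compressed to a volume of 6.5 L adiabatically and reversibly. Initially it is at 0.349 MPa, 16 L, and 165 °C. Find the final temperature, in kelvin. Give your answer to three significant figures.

T₂ ≈ 574 K

For a reversible adiabat TV^(γ−1) is constant, so T₂ = T₁ (V₁/V₂)^(γ−1).
T₁ = 165 °C = 438.1 K.
T₂ = 438.1 × (16/6.5)^(0.3) = 574.1 K.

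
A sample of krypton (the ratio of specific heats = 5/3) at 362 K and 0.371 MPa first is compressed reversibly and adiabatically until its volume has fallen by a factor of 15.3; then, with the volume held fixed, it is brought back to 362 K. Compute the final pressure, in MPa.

P₃ ≈ 5.68 MPa

Adiabatic step (PV^γ = const): P₂ = 0.371×15.3^(5/3) = 34.98 MPa; T₂ = 362×15.3^(2/3) = 2231 K.
Isochoric: P₃ = P₂(T₃/T₂) = 34.98 × (362/2231) = 5.676 MPa.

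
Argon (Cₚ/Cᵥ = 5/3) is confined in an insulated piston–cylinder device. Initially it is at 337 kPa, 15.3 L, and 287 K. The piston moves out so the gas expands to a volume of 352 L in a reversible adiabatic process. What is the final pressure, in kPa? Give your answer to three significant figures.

Since PV^γ is constant along a reversible adiabat, P₂ = P₁ (V₁/V₂)^γ.
P₂ = 337 × (15.3/352)^(5/3) = 1.811 kPa.

P₂ ≈ 1.81 kPa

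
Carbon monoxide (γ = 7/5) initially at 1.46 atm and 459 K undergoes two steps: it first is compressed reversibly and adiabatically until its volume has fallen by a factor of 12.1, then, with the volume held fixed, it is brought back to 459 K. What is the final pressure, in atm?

Adiabatic step (PV^γ = const): P₂ = 1.46×12.1^(7/5) = 47.89 atm; T₂ = 459×12.1^(2/5) = 1244 K.
Isochoric: P₃ = P₂(T₃/T₂) = 47.89 × (459/1244) = 17.67 atm.

P₃ ≈ 17.7 atm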